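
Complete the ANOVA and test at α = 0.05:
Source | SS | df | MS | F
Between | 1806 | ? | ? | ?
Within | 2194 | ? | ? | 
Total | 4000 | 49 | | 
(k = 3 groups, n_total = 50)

df_between = 2, df_within = 47. MS_between = 903.0, MS_within = 46.68. F = 19.344, F_crit ≈ 3.195. Reject H₀.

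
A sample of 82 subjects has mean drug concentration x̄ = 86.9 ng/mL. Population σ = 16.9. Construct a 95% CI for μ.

CI = x̄ ± z*(σ/√n) = 86.9 ± 1.96(16.9/√82) = 86.9 ± 3.66 = (83.24, 90.56)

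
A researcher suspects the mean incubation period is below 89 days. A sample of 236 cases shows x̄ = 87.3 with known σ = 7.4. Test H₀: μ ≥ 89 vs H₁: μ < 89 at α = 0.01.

z = -3.529. Critical value: -2.33. Reject H₀.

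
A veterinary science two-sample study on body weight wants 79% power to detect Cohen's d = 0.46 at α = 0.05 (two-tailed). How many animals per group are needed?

z_{α/2} = 1.96, z_β = Φ⁻¹(0.79) = 0.806. For small effect (d = 0.46): n per group = 2(z_{α/2} + z_β)²/d² = 2(1.96 + 0.806)²/0.46² = 72.3 → 73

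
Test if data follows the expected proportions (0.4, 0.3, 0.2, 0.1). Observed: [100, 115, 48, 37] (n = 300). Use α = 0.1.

Expected: [120.0, 90.0, 60.0, 30.0]. χ² = 14.311. df = 3, critical = 6.251. Reject H₀.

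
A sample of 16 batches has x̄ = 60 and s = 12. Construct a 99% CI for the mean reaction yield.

CI = x̄ ± t*(s/√n) = 60 ± 2.947(12/√16) = (51.16, 68.84)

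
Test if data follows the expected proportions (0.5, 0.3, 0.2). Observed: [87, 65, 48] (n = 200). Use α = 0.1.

Expected: [100.0, 60.0, 40.0]. χ² = 3.707. df = 2, critical = 4.605. Fail to reject H₀.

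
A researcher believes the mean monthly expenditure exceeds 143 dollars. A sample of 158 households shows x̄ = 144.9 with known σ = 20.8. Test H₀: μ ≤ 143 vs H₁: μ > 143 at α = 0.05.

z = 1.148. Critical value: 1.645. Fail to reject H₀.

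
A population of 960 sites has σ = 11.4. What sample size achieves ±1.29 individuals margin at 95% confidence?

Without FPC: n₀ = (1.96×11.4/1.29)² = 300.015. With FPC: n = n₀N/(n₀+N-1) = 228.8 → n = 229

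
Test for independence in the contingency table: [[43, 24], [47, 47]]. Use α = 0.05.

χ² = 3.19. df = 1, critical = 3.841. Fail to reject H₀. No evidence of dependence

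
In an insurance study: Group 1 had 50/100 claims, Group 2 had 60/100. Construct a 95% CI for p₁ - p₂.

p̂₁ = 0.5, p̂₂ = 0.6. Difference = -0.1. CI = (-0.237, 0.037)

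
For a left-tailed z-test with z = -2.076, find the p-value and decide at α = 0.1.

p = P(Z < -2.076) = Φ(-2.076) ≈ 0.0189. Since p < 0.1, reject H₀ (significant) at α = 0.1.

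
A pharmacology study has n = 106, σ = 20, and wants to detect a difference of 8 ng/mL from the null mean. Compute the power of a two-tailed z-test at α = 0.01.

SE = σ/√n = 20/√106 = 1.943. Non-centrality λ = d/SE = 8/1.943 = 4.118. Power ≈ Φ(λ - z_{α/2}) = Φ(4.118 - 2.576) = Φ(1.542) = 0.938.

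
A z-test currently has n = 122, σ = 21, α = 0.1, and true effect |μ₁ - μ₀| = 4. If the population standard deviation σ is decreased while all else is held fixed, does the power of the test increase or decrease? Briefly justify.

Power increases: a smaller σ shrinks the standard error σ/√n, moving the sampling distribution under H₁ further from the critical value.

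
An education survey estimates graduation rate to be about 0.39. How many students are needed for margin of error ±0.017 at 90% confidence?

n = z²p(1-p)/E² = 1.645²×0.39×0.61/0.017² = 2227.6 → n = 2228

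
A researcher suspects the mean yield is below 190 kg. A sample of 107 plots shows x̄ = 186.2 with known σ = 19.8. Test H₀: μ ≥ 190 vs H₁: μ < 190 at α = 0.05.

z = -1.985. Critical value: -1.645. Reject H₀.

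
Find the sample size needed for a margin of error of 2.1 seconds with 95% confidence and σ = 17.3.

n = (z*σ/E)² = (1.96×17.3/2.1)² = 260.7 → n = 261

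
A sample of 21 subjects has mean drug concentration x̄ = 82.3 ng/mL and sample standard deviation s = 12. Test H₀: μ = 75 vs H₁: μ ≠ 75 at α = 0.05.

t = (x̄ - μ₀)/(s/√n) = (82.3 - 75)/(12/√21) = 2.788. df = 20, critical t = ±2.086. Reject H₀.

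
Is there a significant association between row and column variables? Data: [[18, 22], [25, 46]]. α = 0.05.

χ² = 1.033. df = 1, critical = 3.841. Fail to reject H₀. No evidence of dependence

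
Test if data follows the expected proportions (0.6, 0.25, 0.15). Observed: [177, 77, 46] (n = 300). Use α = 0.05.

Expected: [180.0, 75.0, 45.0]. χ² = 0.126. df = 2, critical = 5.991. Fail to reject H₀.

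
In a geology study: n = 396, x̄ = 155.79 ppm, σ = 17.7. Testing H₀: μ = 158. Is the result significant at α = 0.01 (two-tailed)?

z = (155.79 - 158)/(17.7/√396) = -2.485. Since |z| ≤ 2.576, not significant at α = 0.01.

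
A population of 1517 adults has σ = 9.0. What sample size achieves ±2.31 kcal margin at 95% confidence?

Without FPC: n₀ = (1.96×9.0/2.31)² = 58.314. With FPC: n = n₀N/(n₀+N-1) = 56.2 → n = 57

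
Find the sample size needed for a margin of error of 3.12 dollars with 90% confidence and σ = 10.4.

n = (z*σ/E)² = (1.645×10.4/3.12)² = 30.1 → n = 31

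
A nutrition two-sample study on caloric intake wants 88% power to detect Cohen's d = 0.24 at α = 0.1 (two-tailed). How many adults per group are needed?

z_{α/2} = 1.645, z_β = Φ⁻¹(0.88) = 1.175. For small effect (d = 0.24): n per group = 2(z_{α/2} + z_β)²/d² = 2(1.645 + 1.175)²/0.24² = 276.1 → 277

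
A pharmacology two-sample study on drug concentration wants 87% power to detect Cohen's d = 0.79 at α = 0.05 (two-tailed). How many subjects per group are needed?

z_{α/2} = 1.96, z_β = Φ⁻¹(0.87) = 1.126. For medium effect (d = 0.79): n per group = 2(z_{α/2} + z_β)²/d² = 2(1.96 + 1.126)²/0.79² = 30.5 → 31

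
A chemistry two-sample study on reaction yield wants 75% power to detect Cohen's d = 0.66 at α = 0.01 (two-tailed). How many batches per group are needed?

z_{α/2} = 2.576, z_β = Φ⁻¹(0.75) = 0.674. For medium effect (d = 0.66): n per group = 2(z_{α/2} + z_β)²/d² = 2(2.576 + 0.674)²/0.66² = 48.5 → 49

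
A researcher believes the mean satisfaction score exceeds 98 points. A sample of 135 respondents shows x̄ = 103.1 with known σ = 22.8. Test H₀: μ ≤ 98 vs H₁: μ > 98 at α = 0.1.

z = 2.599. Critical value: 1.28. Reject H₀.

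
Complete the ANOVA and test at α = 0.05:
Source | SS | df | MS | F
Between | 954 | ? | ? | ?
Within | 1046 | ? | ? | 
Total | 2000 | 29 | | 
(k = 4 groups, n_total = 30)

df_between = 3, df_within = 26. MS_between = 318.0, MS_within = 40.23. F = 7.904, F_crit ≈ 2.975. Reject H₀.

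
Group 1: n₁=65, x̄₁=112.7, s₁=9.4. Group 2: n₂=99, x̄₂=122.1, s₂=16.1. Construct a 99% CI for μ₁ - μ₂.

Difference = -9.4. SE = √(9.4²/65 + 16.1²/99) = 1.994. CI = (-14.54, -4.26)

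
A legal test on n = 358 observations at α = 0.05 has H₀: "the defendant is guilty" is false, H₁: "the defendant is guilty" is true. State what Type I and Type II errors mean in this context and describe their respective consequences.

Type I (false positive): concluding that the defendant is guilty when it is not — convicting an innocent person. Type II (false negative): failing to conclude that the defendant is guilty when it is — acquitting a guilty person. Which is costlier depends on domain priorities and is a judgement call rather than a statistical fact.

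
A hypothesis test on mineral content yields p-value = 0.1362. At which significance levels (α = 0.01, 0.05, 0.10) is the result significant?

p = 0.1362. Not significant at any of the given levels.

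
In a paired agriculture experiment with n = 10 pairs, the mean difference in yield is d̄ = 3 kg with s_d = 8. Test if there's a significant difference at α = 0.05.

t = d̄/(s_d/√n) = 3/(8/√10) = 1.186. df = 9, critical t = ±2.262. Fail to reject H₀.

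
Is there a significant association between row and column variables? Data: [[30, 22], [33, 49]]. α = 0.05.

χ² = 3.889. df = 1, critical = 3.841. Reject H₀. Variables are dependent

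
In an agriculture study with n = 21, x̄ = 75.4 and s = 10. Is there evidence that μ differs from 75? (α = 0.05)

t = (x̄ - μ₀)/(s/√n) = (75.4 - 75)/(10/√21) = 0.183. df = 20, critical t = ±2.086. Fail to reject H₀.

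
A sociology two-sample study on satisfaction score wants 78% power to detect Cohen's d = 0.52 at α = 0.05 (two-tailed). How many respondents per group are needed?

z_{α/2} = 1.96, z_β = Φ⁻¹(0.78) = 0.772. For medium effect (d = 0.52): n per group = 2(z_{α/2} + z_β)²/d² = 2(1.96 + 0.772)²/0.52² = 55.2 → 56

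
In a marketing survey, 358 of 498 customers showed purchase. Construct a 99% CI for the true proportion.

p̂ = 0.719. CI = p̂ ± z*√(p̂(1-p̂)/n) = (0.667, 0.771)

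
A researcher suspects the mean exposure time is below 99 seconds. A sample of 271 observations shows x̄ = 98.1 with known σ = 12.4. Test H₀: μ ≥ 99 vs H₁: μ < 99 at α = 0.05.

z = -1.195. Critical value: -1.645. Fail to reject H₀.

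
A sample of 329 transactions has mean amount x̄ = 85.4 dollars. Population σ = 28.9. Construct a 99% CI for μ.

CI = x̄ ± z*(σ/√n) = 85.4 ± 2.576(28.9/√329) = 85.4 ± 4.1 = (81.3, 89.5)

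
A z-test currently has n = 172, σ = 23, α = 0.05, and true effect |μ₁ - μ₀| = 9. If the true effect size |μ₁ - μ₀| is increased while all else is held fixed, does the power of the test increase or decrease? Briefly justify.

Power increases: a larger true effect increases the non-centrality λ = |μ₁ - μ₀|/(σ/√n).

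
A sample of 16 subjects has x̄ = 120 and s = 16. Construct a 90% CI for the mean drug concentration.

CI = x̄ ± t*(s/√n) = 120 ± 1.753(16/√16) = (112.99, 127.01)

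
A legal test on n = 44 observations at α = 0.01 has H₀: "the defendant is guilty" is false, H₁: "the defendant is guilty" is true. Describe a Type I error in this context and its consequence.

Type I error: rejecting H₀ when it is true — concluding that the defendant is guilty when in fact it is not. Consequence: convicting an innocent person.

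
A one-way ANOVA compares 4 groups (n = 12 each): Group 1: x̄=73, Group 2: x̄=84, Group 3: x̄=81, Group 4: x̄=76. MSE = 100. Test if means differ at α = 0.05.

Grand mean = 78.5. SS_between = 876.0, MS_between = 292.0. F = 2.92, F_crit ≈ 2.816. Reject H₀.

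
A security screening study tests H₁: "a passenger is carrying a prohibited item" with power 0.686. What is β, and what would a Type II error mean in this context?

β = 1 - power = 1 - 0.686 = 0.314. A Type II error is failing to reject H₀ when H₀ is false (false negative) — here, failing to conclude that a passenger is carrying a prohibited item when in fact it is true. Consequence: letting a prohibited item through — security breach.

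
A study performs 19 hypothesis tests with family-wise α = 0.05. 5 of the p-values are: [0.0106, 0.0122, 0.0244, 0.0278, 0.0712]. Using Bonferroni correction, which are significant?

Bonferroni α = 0.05/19 = 0.00263. None of the given p-values are significant.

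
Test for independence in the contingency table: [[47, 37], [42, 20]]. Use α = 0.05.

χ² = 2.083. df = 1, critical = 3.841. Fail to reject H₀. No evidence of dependence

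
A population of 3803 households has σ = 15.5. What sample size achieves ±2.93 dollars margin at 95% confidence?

Without FPC: n₀ = (1.96×15.5/2.93)² = 107.508. With FPC: n = n₀N/(n₀+N-1) = 104.6 → n = 105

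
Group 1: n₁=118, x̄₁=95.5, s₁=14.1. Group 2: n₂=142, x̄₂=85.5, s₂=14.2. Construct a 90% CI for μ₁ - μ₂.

Difference = 10.0. SE = √(14.1²/118 + 14.2²/142) = 1.762. CI = (7.1, 12.9)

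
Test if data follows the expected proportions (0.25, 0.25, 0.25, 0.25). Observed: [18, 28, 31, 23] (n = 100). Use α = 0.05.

Expected: [25.0, 25.0, 25.0, 25.0]. χ² = 3.92. df = 3, critical = 7.815. Fail to reject H₀.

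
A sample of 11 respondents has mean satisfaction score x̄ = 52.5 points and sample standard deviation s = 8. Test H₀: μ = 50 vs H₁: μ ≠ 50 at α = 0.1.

t = (x̄ - μ₀)/(s/√n) = (52.5 - 50)/(8/√11) = 1.036. df = 10, critical t = ±1.812. Fail to reject H₀.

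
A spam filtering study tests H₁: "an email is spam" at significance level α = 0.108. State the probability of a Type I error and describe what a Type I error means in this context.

P(Type I error) = α = 0.108. A Type I error is rejecting H₀ when H₀ is actually true (false positive) — here, concluding that an email is spam when in fact this is not the case. Consequence: a legitimate email is sent to the spam folder and the user misses it.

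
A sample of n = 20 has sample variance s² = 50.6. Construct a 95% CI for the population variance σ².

df = 19. χ²_{0.025} = 32.852, χ²_{0.975} = 8.907. CI for σ² = ((n-1)s²/χ²_{α/2}, (n-1)s²/χ²_{1-α/2}) = (19·50.6/32.852, 19·50.6/8.907) = (29.26, 107.94)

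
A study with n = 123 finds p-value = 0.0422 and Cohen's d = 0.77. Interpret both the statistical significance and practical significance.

Statistically significant (p = 0.0422 < 0.05). Cohen's d = 0.77 indicates a medium effect size. Both statistical and practical significance should be considered.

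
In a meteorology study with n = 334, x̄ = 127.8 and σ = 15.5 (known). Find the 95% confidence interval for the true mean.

CI = x̄ ± z*(σ/√n) = 127.8 ± 1.96(15.5/√334) = 127.8 ± 1.66 = (126.14, 129.46)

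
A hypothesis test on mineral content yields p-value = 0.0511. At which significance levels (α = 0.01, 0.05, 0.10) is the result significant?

p = 0.0511. Significant at: α = 0.1.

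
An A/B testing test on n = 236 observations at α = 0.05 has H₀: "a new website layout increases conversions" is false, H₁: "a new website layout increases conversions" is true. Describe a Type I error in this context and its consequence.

Type I error: rejecting H₀ when it is true — concluding that a new website layout increases conversions when in fact it is not. Consequence: rolling out a layout that doesn't actually help — wasted engineering effort.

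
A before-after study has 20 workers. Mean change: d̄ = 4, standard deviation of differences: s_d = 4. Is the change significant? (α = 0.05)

t = d̄/(s_d/√n) = 4/(4/√20) = 4.472. df = 19, critical t = ±2.093. Reject H₀.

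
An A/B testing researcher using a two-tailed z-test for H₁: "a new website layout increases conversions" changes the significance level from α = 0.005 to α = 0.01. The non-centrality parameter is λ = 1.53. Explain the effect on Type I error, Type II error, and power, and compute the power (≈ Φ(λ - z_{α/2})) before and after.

Increasing α from 0.005 to 0.01:
• Type I error rate increases (α is the Type I rate by definition).
• Critical value moves from z_{α/2} = 2.807 to 2.576, so power = Φ(λ - z_{α/2}) goes from Φ(1.53 - 2.807) = 0.101 to Φ(1.53 - 2.576) = 0.148.
• Type II error rate β = 1 - power therefore decreases (0.899 → 0.852).
Appropriate when false negatives are costly — here, discarding a layout that would have improved conversions — lost revenue.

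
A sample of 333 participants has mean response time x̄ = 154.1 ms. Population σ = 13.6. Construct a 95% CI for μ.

CI = x̄ ± z*(σ/√n) = 154.1 ± 1.96(13.6/√333) = 154.1 ± 1.46 = (152.64, 155.56)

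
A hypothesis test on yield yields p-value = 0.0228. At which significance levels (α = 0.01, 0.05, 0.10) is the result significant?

p = 0.0228. Significant at: α = 0.05, 0.1.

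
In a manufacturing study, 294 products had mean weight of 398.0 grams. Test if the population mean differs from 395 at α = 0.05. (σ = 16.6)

z = (x̄ - μ₀)/(σ/√n) = (398.0 - 395)/(16.6/√294) = 3.099. Critical value: ±1.96. Since |3.099| > 1.96, Reject H₀.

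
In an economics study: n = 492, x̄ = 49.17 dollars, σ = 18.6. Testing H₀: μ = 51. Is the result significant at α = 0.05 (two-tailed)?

z = (49.17 - 51)/(18.6/√492) = -2.182. Since |z| > 1.96, significant at α = 0.05.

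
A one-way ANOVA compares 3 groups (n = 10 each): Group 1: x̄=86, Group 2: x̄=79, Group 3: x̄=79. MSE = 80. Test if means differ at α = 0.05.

Grand mean = 81.33. SS_between = 326.67, MS_between = 163.33. F = 2.042, F_crit ≈ 3.354. Fail to reject H₀.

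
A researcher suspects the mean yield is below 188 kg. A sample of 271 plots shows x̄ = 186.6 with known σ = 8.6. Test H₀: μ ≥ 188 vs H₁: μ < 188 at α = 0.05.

z = -2.68. Critical value: -1.645. Reject H₀.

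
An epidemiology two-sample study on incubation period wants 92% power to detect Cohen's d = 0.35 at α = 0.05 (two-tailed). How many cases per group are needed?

z_{α/2} = 1.96, z_β = Φ⁻¹(0.92) = 1.405. For small effect (d = 0.35): n per group = 2(z_{α/2} + z_β)²/d² = 2(1.96 + 1.405)²/0.35² = 184.9 → 185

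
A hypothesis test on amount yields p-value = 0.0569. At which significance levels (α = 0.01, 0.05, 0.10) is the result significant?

p = 0.0569. Significant at: α = 0.1.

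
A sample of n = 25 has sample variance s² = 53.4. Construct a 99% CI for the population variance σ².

df = 24. χ²_{0.005} = 45.559, χ²_{0.995} = 9.886. CI for σ² = ((n-1)s²/χ²_{α/2}, (n-1)s²/χ²_{1-α/2}) = (24·53.4/45.559, 24·53.4/9.886) = (28.13, 129.64)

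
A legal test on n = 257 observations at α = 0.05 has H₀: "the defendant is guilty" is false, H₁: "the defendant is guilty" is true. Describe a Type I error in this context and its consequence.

Type I error: rejecting H₀ when it is true — concluding that the defendant is guilty when in fact it is not. Consequence: convicting an innocent person.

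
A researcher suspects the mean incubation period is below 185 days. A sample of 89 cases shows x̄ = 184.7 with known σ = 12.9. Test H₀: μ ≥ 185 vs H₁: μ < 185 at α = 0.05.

z = -0.219. Critical value: -1.645. Fail to reject H₀.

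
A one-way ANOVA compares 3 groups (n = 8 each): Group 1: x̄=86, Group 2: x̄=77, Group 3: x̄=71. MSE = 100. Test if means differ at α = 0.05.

Grand mean = 78.0. SS_between = 912.0, MS_between = 456.0. F = 4.56, F_crit ≈ 3.467. Reject H₀.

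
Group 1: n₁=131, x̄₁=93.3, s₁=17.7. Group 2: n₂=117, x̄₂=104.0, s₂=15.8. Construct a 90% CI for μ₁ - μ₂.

Difference = -10.7. SE = √(17.7²/131 + 15.8²/117) = 2.127. CI = (-14.2, -7.2)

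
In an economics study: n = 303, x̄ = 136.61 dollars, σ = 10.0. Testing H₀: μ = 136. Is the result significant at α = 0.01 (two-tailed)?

z = (136.61 - 136)/(10.0/√303) = 1.062. Since |z| ≤ 2.576, not significant at α = 0.01.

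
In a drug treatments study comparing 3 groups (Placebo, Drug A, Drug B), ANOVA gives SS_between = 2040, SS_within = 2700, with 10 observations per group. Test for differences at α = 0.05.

df_between = 2, df_within = 27. F = MS_between/MS_within = 1020.0/100.0 = 10.2. F_crit ≈ 3.354. Reject H₀. At least one mean differs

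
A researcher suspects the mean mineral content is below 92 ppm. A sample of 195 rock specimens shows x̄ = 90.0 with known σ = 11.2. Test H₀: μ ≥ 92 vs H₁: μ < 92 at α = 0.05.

z = -2.494. Critical value: -1.645. Reject H₀.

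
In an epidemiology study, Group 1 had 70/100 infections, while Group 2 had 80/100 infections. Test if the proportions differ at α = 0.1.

p̂₁ = 0.7, p̂₂ = 0.8, pooled p̂ = 0.75. z = -1.633. Critical: ±1.645. Fail to reject H₀.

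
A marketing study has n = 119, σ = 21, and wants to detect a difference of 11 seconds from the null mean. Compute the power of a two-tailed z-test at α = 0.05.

SE = σ/√n = 21/√119 = 1.925. Non-centrality λ = d/SE = 11/1.925 = 5.714. Power ≈ Φ(λ - z_{α/2}) = Φ(5.714 - 1.96) = Φ(3.754) = 1.0.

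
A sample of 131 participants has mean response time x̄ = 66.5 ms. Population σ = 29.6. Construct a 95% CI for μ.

CI = x̄ ± z*(σ/√n) = 66.5 ± 1.96(29.6/√131) = 66.5 ± 5.07 = (61.43, 71.57)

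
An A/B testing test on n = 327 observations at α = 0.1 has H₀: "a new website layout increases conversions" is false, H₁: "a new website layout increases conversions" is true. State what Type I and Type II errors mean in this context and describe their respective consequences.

Type I (false positive): concluding that a new website layout increases conversions when it is not — rolling out a layout that doesn't actually help — wasted engineering effort. Type II (false negative): failing to conclude that a new website layout increases conversions when it is — discarding a layout that would have improved conversions — lost revenue. Which is costlier depends on domain priorities and is a judgement call rather than a statistical fact.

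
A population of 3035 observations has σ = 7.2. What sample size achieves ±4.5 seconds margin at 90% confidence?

Without FPC: n₀ = (1.645×7.2/4.5)² = 6.927. With FPC: n = n₀N/(n₀+N-1) = 6.9 → n = 7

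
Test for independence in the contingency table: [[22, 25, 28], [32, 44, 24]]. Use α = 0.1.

χ² = 3.9. df = 2, critical = 4.605. Fail to reject H₀. No evidence of dependence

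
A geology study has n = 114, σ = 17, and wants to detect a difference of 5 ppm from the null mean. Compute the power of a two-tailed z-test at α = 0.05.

SE = σ/√n = 17/√114 = 1.592. Non-centrality λ = d/SE = 5/1.592 = 3.14. Power ≈ Φ(λ - z_{α/2}) = Φ(3.14 - 1.96) = Φ(1.18) = 0.881.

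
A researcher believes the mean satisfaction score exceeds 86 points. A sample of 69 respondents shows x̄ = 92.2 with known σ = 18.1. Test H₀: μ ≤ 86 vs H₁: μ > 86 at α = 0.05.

z = 2.845. Critical value: 1.645. Reject H₀.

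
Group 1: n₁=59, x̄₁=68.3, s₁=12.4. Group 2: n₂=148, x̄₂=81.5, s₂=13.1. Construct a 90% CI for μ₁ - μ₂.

Difference = -13.2. SE = √(12.4²/59 + 13.1²/148) = 1.941. CI = (-16.39, -10.01)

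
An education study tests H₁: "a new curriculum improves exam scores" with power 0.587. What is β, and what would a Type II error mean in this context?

β = 1 - power = 1 - 0.587 = 0.413. A Type II error is failing to reject H₀ when H₀ is false (false negative) — here, failing to conclude that a new curriculum improves exam scores when in fact it is true. Consequence: keeping the old curriculum when the new one would have helped students.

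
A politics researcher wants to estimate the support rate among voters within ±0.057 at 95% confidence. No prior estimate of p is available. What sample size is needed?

Conservative approach: use p = 0.5 (maximizes p(1-p) = 0.25). n = z²(0.25)/E² = 1.96²×0.25/0.057² = 295.6 → n = 296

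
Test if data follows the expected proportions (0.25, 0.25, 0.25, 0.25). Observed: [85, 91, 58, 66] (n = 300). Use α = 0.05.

Expected: [75.0, 75.0, 75.0, 75.0]. χ² = 9.68. df = 3, critical = 7.815. Reject H₀.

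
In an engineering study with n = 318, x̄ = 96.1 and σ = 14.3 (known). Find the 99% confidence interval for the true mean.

CI = x̄ ± z*(σ/√n) = 96.1 ± 2.576(14.3/√318) = 96.1 ± 2.07 = (94.03, 98.17)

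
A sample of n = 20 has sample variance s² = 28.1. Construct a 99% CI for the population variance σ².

df = 19. χ²_{0.005} = 38.582, χ²_{0.995} = 6.844. CI for σ² = ((n-1)s²/χ²_{α/2}, (n-1)s²/χ²_{1-α/2}) = (19·28.1/38.582, 19·28.1/6.844) = (13.84, 78.01)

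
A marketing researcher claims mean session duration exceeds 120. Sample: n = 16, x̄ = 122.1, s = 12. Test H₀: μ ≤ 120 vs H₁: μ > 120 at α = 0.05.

t = (122.1 - 120)/(12/√16) = 0.7, df = 15. Critical t = 1.753. Fail to reject H₀.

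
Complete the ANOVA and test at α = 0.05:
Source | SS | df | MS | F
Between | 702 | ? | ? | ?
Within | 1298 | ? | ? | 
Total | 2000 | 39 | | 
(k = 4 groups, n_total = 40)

df_between = 3, df_within = 36. MS_between = 234.0, MS_within = 36.06. F = 6.49, F_crit ≈ 2.866. Reject H₀.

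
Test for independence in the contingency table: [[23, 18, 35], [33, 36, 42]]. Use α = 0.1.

χ² = 1.939. df = 2, critical = 4.605. Fail to reject H₀. No evidence of dependence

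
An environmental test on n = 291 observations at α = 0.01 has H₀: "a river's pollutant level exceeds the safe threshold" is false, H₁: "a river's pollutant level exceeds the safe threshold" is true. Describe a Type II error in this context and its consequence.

Type II error: failing to reject H₀ when it is false — concluding that a river's pollutant level exceeds the safe threshold is not supported when in fact it is. Consequence: allowing unsafe pollution to continue.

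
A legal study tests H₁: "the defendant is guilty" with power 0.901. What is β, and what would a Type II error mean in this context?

β = 1 - power = 1 - 0.901 = 0.099. A Type II error is failing to reject H₀ when H₀ is false (false negative) — here, failing to conclude that the defendant is guilty when in fact it is true. Consequence: acquitting a guilty person.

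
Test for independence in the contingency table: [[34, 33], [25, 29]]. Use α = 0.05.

χ² = 0.237. df = 1, critical = 3.841. Fail to reject H₀. No evidence of dependence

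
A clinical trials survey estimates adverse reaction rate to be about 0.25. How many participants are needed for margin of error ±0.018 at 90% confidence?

n = z²p(1-p)/E² = 1.645²×0.25×0.75/0.018² = 1566.0 → n = 1566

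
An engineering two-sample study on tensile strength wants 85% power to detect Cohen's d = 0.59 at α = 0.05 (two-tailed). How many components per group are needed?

z_{α/2} = 1.96, z_β = Φ⁻¹(0.85) = 1.036. For medium effect (d = 0.59): n per group = 2(z_{α/2} + z_β)²/d² = 2(1.96 + 1.036)²/0.59² = 51.6 → 52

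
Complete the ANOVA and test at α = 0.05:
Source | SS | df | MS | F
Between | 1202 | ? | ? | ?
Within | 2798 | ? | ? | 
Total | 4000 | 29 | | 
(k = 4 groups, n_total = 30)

df_between = 3, df_within = 26. MS_between = 400.67, MS_within = 107.62. F = 3.723, F_crit ≈ 2.975. Reject H₀.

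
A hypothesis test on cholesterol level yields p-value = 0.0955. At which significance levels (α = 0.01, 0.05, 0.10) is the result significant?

p = 0.0955. Significant at: α = 0.1.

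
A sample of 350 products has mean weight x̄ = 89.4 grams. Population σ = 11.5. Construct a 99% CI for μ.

CI = x̄ ± z*(σ/√n) = 89.4 ± 2.576(11.5/√350) = 89.4 ± 1.58 = (87.82, 90.98)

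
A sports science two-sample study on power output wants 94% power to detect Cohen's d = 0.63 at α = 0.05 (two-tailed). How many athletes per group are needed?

z_{α/2} = 1.96, z_β = Φ⁻¹(0.94) = 1.555. For medium effect (d = 0.63): n per group = 2(z_{α/2} + z_β)²/d² = 2(1.96 + 1.555)²/0.63² = 62.3 → 63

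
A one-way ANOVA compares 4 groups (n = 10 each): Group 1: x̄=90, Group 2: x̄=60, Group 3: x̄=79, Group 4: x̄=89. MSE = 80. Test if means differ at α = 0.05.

Grand mean = 79.5. SS_between = 5810.0, MS_between = 1936.67. F = 24.208, F_crit ≈ 2.866. Reject H₀.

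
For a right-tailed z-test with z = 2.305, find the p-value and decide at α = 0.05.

p = P(Z > 2.305) = 1 - Φ(2.305) ≈ 0.0106. Since p < 0.05, reject H₀ (significant) at α = 0.05.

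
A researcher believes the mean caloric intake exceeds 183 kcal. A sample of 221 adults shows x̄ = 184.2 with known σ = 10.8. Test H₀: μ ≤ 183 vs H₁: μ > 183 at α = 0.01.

z = 1.652. Critical value: 2.33. Fail to reject H₀.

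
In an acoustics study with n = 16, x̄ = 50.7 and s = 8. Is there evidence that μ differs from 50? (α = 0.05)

t = (x̄ - μ₀)/(s/√n) = (50.7 - 50)/(8/√16) = 0.35. df = 15, critical t = ±2.131. Fail to reject H₀.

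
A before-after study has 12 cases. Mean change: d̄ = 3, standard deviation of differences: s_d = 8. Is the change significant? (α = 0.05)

t = d̄/(s_d/√n) = 3/(8/√12) = 1.299. df = 11, critical t = ±2.201. Fail to reject H₀.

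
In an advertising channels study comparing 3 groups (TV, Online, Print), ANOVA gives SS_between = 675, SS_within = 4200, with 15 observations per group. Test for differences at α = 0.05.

df_between = 2, df_within = 42. F = MS_between/MS_within = 337.5/100.0 = 3.375. F_crit ≈ 3.22. Reject H₀. At least one mean differs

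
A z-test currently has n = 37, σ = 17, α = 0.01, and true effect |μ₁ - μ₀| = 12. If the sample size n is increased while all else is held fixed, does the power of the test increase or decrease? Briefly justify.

Power increases: a larger n shrinks the standard error σ/√n, moving the sampling distribution under H₁ further from the critical value.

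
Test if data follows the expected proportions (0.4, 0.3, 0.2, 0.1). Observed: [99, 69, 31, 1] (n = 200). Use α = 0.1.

Expected: [80.0, 60.0, 40.0, 20.0]. χ² = 25.938. df = 3, critical = 6.251. Reject H₀.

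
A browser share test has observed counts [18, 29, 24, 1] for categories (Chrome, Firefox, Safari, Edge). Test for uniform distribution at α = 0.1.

Expected = 18 each. χ² = Σ(O-E)²/E = 24.778. df = 3, critical value = 6.251. Reject H₀.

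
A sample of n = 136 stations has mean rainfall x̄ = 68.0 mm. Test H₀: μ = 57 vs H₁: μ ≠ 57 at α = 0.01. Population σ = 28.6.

z = (x̄ - μ₀)/(σ/√n) = (68.0 - 57)/(28.6/√136) = 4.485. Critical value: ±2.576. Since |4.485| > 2.576, Reject H₀.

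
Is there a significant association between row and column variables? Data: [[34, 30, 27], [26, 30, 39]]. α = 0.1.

χ² = 3.164. df = 2, critical = 4.605. Fail to reject H₀. No evidence of dependence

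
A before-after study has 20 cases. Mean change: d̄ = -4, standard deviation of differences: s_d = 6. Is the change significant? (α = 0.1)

t = d̄/(s_d/√n) = -4/(6/√20) = -2.981. df = 19, critical t = ±1.729. Reject H₀.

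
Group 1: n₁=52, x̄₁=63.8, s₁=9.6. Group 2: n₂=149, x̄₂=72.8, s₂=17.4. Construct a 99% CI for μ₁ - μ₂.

Difference = -9.0. SE = √(9.6²/52 + 17.4²/149) = 1.95. CI = (-14.02, -3.98)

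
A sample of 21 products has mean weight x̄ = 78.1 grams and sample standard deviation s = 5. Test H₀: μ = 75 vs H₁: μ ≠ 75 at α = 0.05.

t = (x̄ - μ₀)/(s/√n) = (78.1 - 75)/(5/√21) = 2.841. df = 20, critical t = ±2.086. Reject H₀.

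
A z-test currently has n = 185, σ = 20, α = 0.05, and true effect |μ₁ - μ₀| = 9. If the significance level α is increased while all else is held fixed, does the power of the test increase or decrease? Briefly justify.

Power increases: a larger α lowers the critical value, so more of the H₁ sampling distribution falls in the rejection region.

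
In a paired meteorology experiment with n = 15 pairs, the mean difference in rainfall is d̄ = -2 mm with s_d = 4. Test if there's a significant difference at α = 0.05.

t = d̄/(s_d/√n) = -2/(4/√15) = -1.936. df = 14, critical t = ±2.145. Fail to reject H₀.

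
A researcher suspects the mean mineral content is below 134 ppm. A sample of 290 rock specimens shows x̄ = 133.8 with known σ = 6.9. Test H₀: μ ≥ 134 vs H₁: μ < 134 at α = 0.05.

z = -0.494. Critical value: -1.645. Fail to reject H₀.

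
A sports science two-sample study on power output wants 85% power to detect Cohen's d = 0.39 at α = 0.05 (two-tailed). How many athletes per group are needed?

z_{α/2} = 1.96, z_β = Φ⁻¹(0.85) = 1.036. For small effect (d = 0.39): n per group = 2(z_{α/2} + z_β)²/d² = 2(1.96 + 1.036)²/0.39² = 118.03 → 119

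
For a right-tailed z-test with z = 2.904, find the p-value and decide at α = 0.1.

p = P(Z > 2.904) = 1 - Φ(2.904) ≈ 0.0018. Since p < 0.1, reject H₀ (significant) at α = 0.1.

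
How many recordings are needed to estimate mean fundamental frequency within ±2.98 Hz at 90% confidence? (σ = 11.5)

n = (z*σ/E)² = (1.645×11.5/2.98)² = 40.3 → n = 41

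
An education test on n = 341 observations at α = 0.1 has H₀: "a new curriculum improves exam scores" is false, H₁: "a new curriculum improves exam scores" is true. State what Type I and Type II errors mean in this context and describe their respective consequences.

Type I (false positive): concluding that a new curriculum improves exam scores when it is not — adopting a curriculum that gives no real benefit — disruption for nothing. Type II (false negative): failing to conclude that a new curriculum improves exam scores when it is — keeping the old curriculum when the new one would have helped students. Which is costlier depends on domain priorities and is a judgement call rather than a statistical fact.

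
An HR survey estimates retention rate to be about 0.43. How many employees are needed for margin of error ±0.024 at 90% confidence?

n = z²p(1-p)/E² = 1.645²×0.43×0.57/0.024² = 1151.5 → n = 1152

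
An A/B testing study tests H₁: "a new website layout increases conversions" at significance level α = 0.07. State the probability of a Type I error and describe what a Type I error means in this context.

P(Type I error) = α = 0.07. A Type I error is rejecting H₀ when H₀ is actually true (false positive) — here, concluding that a new website layout increases conversions when in fact this is not the case. Consequence: rolling out a layout that doesn't actually help — wasted engineering effort.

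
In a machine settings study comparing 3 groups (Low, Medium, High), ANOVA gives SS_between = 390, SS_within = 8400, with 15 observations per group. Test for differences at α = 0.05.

df_between = 2, df_within = 42. F = MS_between/MS_within = 195.0/200.0 = 0.975. F_crit ≈ 3.22. Fail to reject H₀.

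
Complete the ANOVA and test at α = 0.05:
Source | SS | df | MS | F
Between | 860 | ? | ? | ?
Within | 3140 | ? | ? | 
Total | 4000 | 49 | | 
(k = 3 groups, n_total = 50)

df_between = 2, df_within = 47. MS_between = 430.0, MS_within = 66.81. F = 6.436, F_crit ≈ 3.195. Reject H₀.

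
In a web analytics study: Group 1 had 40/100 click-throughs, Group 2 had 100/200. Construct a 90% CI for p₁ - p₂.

p̂₁ = 0.4, p̂₂ = 0.5. Difference = -0.1. CI = (-0.199, -0.001)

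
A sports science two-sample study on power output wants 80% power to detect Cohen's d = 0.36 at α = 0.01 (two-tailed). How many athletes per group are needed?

z_{α/2} = 2.576, z_β = Φ⁻¹(0.8) = 0.842. For small effect (d = 0.36): n per group = 2(z_{α/2} + z_β)²/d² = 2(2.576 + 0.842)²/0.36² = 180.3 → 181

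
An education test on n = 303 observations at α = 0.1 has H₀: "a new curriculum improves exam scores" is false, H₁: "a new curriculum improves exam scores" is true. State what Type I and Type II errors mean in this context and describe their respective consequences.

Type I (false positive): concluding that a new curriculum improves exam scores when it is not — adopting a curriculum that gives no real benefit — disruption for nothing. Type II (false negative): failing to conclude that a new curriculum improves exam scores when it is — keeping the old curriculum when the new one would have helped students. Which is costlier depends on domain priorities and is a judgement call rather than a statistical fact.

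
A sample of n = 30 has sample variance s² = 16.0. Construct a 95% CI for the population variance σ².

df = 29. χ²_{0.025} = 45.722, χ²_{0.975} = 16.047. CI for σ² = ((n-1)s²/χ²_{α/2}, (n-1)s²/χ²_{1-α/2}) = (29·16.0/45.722, 29·16.0/16.047) = (10.15, 28.92)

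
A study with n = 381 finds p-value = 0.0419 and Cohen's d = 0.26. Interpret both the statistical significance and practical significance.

Statistically significant (p = 0.0419 < 0.05). Cohen's d = 0.26 indicates a small effect size. Both statistical and practical significance should be considered.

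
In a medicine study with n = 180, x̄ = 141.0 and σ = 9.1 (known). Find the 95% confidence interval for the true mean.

CI = x̄ ± z*(σ/√n) = 141.0 ± 1.96(9.1/√180) = 141.0 ± 1.33 = (139.67, 142.33)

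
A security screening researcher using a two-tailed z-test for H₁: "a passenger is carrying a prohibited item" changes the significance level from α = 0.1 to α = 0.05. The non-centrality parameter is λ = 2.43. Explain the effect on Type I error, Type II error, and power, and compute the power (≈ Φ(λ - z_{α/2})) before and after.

Decreasing α from 0.1 to 0.05:
• Type I error rate decreases (α is the Type I rate by definition).
• Critical value moves from z_{α/2} = 1.645 to 1.96, so power = Φ(λ - z_{α/2}) goes from Φ(2.43 - 1.645) = 0.784 to Φ(2.43 - 1.96) = 0.681.
• Type II error rate β = 1 - power therefore increases (0.216 → 0.319).
Appropriate when false positives are costly — here, detaining an innocent passenger — delay and inconvenience.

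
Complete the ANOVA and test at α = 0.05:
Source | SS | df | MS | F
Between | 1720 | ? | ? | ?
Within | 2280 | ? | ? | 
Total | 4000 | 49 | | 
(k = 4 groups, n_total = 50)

df_between = 3, df_within = 46. MS_between = 573.33, MS_within = 49.57. F = 11.567, F_crit ≈ 2.807. Reject H₀.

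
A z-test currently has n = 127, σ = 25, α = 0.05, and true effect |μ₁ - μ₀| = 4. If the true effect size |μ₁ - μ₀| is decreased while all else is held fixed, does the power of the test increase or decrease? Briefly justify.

Power decreases: a smaller true effect decreases the non-centrality λ = |μ₁ - μ₀|/(σ/√n).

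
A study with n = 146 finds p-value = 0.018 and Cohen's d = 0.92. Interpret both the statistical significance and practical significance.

Statistically significant (p = 0.018 < 0.05). Cohen's d = 0.92 indicates a large effect size. Both statistical and practical significance should be considered.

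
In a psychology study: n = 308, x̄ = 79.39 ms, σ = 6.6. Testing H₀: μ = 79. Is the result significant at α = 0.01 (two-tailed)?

z = (79.39 - 79)/(6.6/√308) = 1.037. Since |z| ≤ 2.576, not significant at α = 0.01.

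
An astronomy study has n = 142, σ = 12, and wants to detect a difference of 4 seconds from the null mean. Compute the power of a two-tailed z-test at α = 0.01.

SE = σ/√n = 12/√142 = 1.007. Non-centrality λ = d/SE = 4/1.007 = 3.972. Power ≈ Φ(λ - z_{α/2}) = Φ(3.972 - 2.576) = Φ(1.396) = 0.919.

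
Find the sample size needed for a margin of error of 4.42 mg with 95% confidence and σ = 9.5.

n = (z*σ/E)² = (1.96×9.5/4.42)² = 17.7 → n = 18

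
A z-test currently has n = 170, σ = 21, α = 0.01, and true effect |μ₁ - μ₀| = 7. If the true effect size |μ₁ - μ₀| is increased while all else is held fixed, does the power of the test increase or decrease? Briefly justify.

Power increases: a larger true effect increases the non-centrality λ = |μ₁ - μ₀|/(σ/√n).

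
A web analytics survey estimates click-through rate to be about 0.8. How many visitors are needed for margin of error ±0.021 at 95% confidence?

n = z²p(1-p)/E² = 1.96²×0.8×0.2/0.021² = 1393.8 → n = 1394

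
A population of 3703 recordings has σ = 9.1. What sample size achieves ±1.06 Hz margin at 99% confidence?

Without FPC: n₀ = (2.576×9.1/1.06)² = 489.061. With FPC: n = n₀N/(n₀+N-1) = 432.1 → n = 433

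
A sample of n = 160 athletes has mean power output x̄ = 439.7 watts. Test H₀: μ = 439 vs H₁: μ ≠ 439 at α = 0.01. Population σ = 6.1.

z = (x̄ - μ₀)/(σ/√n) = (439.7 - 439)/(6.1/√160) = 1.452. Critical value: ±2.576. Since |1.452| ≤ 2.576, Fail to reject H₀.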